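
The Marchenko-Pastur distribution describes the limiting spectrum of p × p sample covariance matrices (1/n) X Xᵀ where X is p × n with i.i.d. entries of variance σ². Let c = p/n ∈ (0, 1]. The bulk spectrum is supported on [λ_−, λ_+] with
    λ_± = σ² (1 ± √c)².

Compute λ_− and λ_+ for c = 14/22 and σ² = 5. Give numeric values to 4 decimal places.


c = 14/22 = 0.636364; √c = 0.797724.
λ_− = σ² (1 − √c)² = 5 · (1 − 0.797724)² = 5 · (0.202276)² = 0.204578.
λ_+ = σ² (1 + √c)² = 5 · (1 + 0.797724)² = 5 · (1.797724)² = 16.159059.

Rounded to 4 decimal places: λ_− ≈ 0.2046, λ_+ ≈ 16.1591.


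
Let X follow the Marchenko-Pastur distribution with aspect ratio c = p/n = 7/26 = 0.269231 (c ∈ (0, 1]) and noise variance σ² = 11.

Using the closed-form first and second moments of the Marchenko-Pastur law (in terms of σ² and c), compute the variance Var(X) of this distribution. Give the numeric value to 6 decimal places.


Recall the MP moments m_1 = E[X] = σ² and m_2 = E[X²] = σ⁴ (1 + c).
m_1 = E[X] = σ² = 11, so m_1² = 121.
m_2 = E[X²] = σ⁴ (1 + c) = 121 · (1 + 0.269231) = 121 · 1.269231 = 153.576923.
(Note m_2 − m_1² simplifies to c · σ⁴ = 0.269231 · 121.)

Var(X) = m_2 − m_1² = 153.576923 − 121 = 32.576923.


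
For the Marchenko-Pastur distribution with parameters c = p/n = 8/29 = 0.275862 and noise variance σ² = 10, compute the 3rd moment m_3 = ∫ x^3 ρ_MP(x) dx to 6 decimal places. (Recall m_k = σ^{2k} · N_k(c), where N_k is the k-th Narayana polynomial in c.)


E[X³] = σ⁶ (1 + 3c + c²) (third MP moment). With σ² = 10 (so σ⁶ = 1000) and c = 8/29 = 0.275862: E[X³] = 1000 · (1 + 3·0.275862 + (0.275862)²) = 1000 · 1.903686.

So E[X^3] = 1903.686088.


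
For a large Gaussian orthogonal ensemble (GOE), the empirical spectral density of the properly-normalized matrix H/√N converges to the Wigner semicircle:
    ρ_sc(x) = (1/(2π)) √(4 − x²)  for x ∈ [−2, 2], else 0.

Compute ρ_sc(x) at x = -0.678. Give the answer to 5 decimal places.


ρ_sc(x) = (1/(2π)) √(4 − x²). With x = -0.678:
  4 − x² = 4 − (-0.678)² = 4 − 0.459684 = 3.540316.
  √(4 − x²) = 1.881573.
  1/(2π) = 0.159155.
  ρ_sc(-0.678) = 0.159155 · 1.881573 = 0.299462.

Rounded to 5 decimal places: ρ_sc(-0.678) ≈ 0.29946.


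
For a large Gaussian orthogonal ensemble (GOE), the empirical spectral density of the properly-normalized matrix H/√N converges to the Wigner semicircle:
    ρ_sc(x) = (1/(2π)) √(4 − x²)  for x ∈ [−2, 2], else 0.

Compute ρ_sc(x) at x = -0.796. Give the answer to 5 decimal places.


ρ_sc(x) = (1/(2π)) √(4 − x²). With x = -0.796:
  4 − x² = 4 − (-0.796)² = 4 − 0.633616 = 3.366384.
  √(4 − x²) = 1.834771.
  1/(2π) = 0.159155.
  ρ_sc(-0.796) = 0.159155 · 1.834771 = 0.292013.

Rounded to 5 decimal places: ρ_sc(-0.796) ≈ 0.29201.


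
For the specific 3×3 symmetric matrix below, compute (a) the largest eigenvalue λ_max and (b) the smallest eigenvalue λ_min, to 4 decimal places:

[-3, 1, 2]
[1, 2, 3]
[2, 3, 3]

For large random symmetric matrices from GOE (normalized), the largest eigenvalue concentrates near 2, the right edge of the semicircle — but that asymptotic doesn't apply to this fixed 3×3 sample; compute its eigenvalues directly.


Since M is real symmetric, all three eigenvalues are real; they are the roots of det(λI − M) = λ³ − (tr M) λ² + s λ − det M, where s is the sum of the principal 2×2 minors.
tr M = -3 + 2 + 3 = 2.
s = ((-3)·2 − 1²) + ((-3)·3 − 2²) + (2·3 − 3²) = -7 + (-13) + (-3) = -23.
det M (expand along row 1) = (-3)·(-3) − 1·(-3) + 2·(-1) = 10.
Characteristic polynomial: λ³ − 2λ² − 23λ − 10 = 0.
Substitute λ = y + (tr M)/3 = y + 0.666667 to remove the quadratic term: y³ + p·y + q = 0 with p = s − (tr M)²/3 = -24.333333 and q = −2(tr M)³/27 + (tr M)·s/3 − det M = -25.925926.
Three real roots ⇒ use the trigonometric (Viète) form: r = 2√(−p/3) = 5.696002, φ = arccos(3q/(p·r)) = arccos(0.561156) = 0.975014 rad.
y_k = r·cos(φ/3 − 2πk/3) for k = 0, 1, 2 gives y = 5.397812, -1.123771, -4.274041.
λ_k = y_k + 0.666667 gives λ = 6.0645, -0.4571, -3.6074 (check: the sum is 2.0000 = tr M).

Hence λ_max = 6.0645 and λ_min = -3.6074.


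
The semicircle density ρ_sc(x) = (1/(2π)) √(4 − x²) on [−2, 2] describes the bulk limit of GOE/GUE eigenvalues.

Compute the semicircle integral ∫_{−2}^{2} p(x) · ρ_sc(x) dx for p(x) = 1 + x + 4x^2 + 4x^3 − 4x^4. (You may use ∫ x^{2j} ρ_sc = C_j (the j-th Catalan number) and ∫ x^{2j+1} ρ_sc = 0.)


Write p(x) = Σ a_i x^i, split into monomials and integrate each against ρ_sc separately.
Using ∫ x^{2j} ρ_sc = C_j = (1/(j+1)) C(2j, j) (Catalan numbers) and ∫ x^{2j+1} ρ_sc = 0 (odd monomials vanish by symmetry):
  i = 0 (even): a_0 · C_{0} = 1 · 1 = 1
  i = 1 (odd): ∫ x^1 ρ_sc = 0 (vanishes)
  i = 2 (even): a_2 · C_{1} = 4 · 1 = 4
  i = 3 (odd): ∫ x^3 ρ_sc = 0 (vanishes)
  i = 4 (even): a_4 · C_{2} = -4 · 2 = -8

Summing the contributions: ∫_{−2}^{2} p(x) ρ_sc(x) dx = 1 + 4 + (-8) = -3.


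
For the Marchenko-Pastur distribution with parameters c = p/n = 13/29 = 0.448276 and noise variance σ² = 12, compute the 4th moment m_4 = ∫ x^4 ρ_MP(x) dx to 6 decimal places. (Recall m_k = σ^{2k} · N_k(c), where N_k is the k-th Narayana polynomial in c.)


E[X⁴] = σ⁸ (1 + 6c + 6c² + c³) (fourth MP moment). With σ² = 12 (so σ⁸ = 20736) and c = 13/29 = 0.448276: E[X⁴] = 20736 · (1 + 6·0.448276 + 6·(0.448276)² + (0.448276)³) = 20736 · 4.985444.

So E[X^4] = 103378.172127.


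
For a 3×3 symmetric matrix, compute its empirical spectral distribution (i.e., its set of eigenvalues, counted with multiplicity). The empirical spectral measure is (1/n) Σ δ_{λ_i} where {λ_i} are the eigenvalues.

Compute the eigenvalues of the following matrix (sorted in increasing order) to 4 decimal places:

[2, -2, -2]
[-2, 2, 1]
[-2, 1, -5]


Since M is real symmetric, all three eigenvalues are real; they are the roots of det(λI − M) = λ³ − (tr M) λ² + s λ − det M, where s is the sum of the principal 2×2 minors.
tr M = 2 + 2 + (-5) = -1.
s = (2·2 − (-2)²) + (2·(-5) − (-2)²) + (2·(-5) − 1²) = 0 + (-14) + (-11) = -25.
det M (expand along row 1) = 2·(-11) − (-2)·12 + (-2)·2 = -2.
Characteristic polynomial: λ³ + λ² − 25λ + 2 = 0.
Substitute λ = y + (tr M)/3 = y − 0.333333 to remove the quadratic term: y³ + p·y + q = 0 with p = s − (tr M)²/3 = -25.333333 and q = −2(tr M)³/27 + (tr M)·s/3 − det M = 10.407407.
Three real roots ⇒ use the trigonometric (Viète) form: r = 2√(−p/3) = 5.811865, φ = arccos(3q/(p·r)) = arccos(-0.212059) = 1.784477 rad.
y_k = r·cos(φ/3 − 2πk/3) for k = 0, 1, 2 gives y = 4.813655, 0.413612, -5.227267.
λ_k = y_k − 0.333333 gives λ = 4.4803, 0.0803, -5.5606 (check: the sum is -1.0000 = tr M).

Eigenvalues sorted in increasing order: [-5.5606, 0.0803, 4.4803].


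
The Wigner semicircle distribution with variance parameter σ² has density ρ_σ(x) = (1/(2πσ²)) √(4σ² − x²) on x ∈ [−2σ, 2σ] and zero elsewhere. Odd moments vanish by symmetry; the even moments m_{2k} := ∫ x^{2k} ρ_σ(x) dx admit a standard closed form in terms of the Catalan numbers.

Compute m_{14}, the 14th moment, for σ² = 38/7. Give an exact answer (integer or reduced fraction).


By the scaled semicircle moment identity, m_{2k} = σ^{2k} · C_k with k = 7.
C_7 = (1/(k+1)) · C(2k, k) = (1/8) · C(14, 7) = (1/8) · 3432 = 429.
σ^{2k} = (σ²)^k = (38/7)^7 = 114415582592/823543.

Therefore m_{14} = σ^{14} · C_7 = (114415582592/823543) · 429 = 49084284931968/823543.


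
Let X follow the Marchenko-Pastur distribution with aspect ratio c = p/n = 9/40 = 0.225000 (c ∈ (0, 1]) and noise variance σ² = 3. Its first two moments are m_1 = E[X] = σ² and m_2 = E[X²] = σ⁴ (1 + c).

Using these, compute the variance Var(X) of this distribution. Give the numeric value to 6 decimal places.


m_1 = E[X] = σ² = 3, so m_1² = 9.
m_2 = E[X²] = σ⁴ (1 + c) = 9 · (1 + 0.225000) = 9 · 1.225000 = 11.025000.
(Note m_2 − m_1² simplifies to c · σ⁴ = 0.225000 · 9.)

Var(X) = m_2 − m_1² = 11.025000 − 9 = 2.025000.


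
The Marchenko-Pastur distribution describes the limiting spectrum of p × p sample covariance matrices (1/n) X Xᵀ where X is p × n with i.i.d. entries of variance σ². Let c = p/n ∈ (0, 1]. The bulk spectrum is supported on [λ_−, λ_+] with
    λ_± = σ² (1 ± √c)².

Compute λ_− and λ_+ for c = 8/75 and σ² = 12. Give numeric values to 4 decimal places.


c = 8/75 = 0.106667; √c = 0.326599.
λ_− = σ² (1 − √c)² = 12 · (1 − 0.326599)² = 12 · (0.673401)² = 5.441633.
λ_+ = σ² (1 + √c)² = 12 · (1 + 0.326599)² = 12 · (1.326599)² = 21.118367.

Rounded to 4 decimal places: λ_− ≈ 5.4416, λ_+ ≈ 21.1184.


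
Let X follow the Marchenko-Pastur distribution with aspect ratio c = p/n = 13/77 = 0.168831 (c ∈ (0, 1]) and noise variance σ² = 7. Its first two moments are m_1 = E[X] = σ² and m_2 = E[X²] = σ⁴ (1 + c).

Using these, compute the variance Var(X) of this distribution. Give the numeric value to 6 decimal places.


m_1 = E[X] = σ² = 7, so m_1² = 49.
m_2 = E[X²] = σ⁴ (1 + c) = 49 · (1 + 0.168831) = 49 · 1.168831 = 57.272727.
(Note m_2 − m_1² simplifies to c · σ⁴ = 0.168831 · 49.)

Var(X) = m_2 − m_1² = 57.272727 − 49 = 8.272727.


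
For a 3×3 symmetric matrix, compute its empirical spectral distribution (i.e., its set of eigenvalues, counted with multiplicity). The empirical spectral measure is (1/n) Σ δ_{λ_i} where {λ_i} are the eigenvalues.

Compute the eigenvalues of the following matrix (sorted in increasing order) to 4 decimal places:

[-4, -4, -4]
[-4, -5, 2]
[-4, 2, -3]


Since M is real symmetric, all three eigenvalues are real; they are the roots of det(λI − M) = λ³ − (tr M) λ² + s λ − det M, where s is the sum of the principal 2×2 minors.
tr M = -4 + (-5) + (-3) = -12.
s = ((-4)·(-5) − (-4)²) + ((-4)·(-3) − (-4)²) + ((-5)·(-3) − 2²) = 4 + (-4) + 11 = 11.
det M (expand along row 1) = (-4)·11 − (-4)·20 + (-4)·(-28) = 148.
Characteristic polynomial: λ³ + 12λ² + 11λ − 148 = 0.
Substitute λ = y + (tr M)/3 = y − 4.000000 to remove the quadratic term: y³ + p·y + q = 0 with p = s − (tr M)²/3 = -37.000000 and q = −2(tr M)³/27 + (tr M)·s/3 − det M = -64.000000.
Three real roots ⇒ use the trigonometric (Viète) form: r = 2√(−p/3) = 7.023769, φ = arccos(3q/(p·r)) = arccos(0.738804) = 0.739502 rad.
y_k = r·cos(φ/3 − 2πk/3) for k = 0, 1, 2 gives y = 6.811456, -1.921461, -4.889995.
λ_k = y_k − 4.000000 gives λ = 2.8115, -5.9215, -8.8900 (check: the sum is -12.0000 = tr M).

Eigenvalues sorted in increasing order: [-8.8900, -5.9215, 2.8115].


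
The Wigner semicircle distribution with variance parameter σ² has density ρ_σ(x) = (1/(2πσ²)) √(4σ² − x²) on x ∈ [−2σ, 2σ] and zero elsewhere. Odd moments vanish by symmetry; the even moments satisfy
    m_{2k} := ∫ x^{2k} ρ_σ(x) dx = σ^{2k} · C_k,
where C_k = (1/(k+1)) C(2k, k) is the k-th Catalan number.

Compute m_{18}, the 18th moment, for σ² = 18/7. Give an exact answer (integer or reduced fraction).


By the scaled semicircle moment identity, m_{2k} = σ^{2k} · C_k with k = 9.
C_9 = (1/(k+1)) · C(2k, k) = (1/10) · C(18, 9) = (1/10) · 48620 = 4862.
σ^{2k} = (σ²)^k = (18/7)^9 = 198359290368/40353607.

Therefore m_{18} = σ^{18} · C_9 = (198359290368/40353607) · 4862 = 964422869769216/40353607.


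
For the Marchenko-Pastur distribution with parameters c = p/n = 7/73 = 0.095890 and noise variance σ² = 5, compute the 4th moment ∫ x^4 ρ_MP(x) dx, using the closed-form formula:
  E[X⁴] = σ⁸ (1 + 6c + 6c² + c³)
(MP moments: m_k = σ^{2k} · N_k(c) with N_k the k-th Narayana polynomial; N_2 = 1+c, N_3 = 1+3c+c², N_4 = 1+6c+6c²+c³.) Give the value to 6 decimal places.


E[X⁴] = σ⁸ (1 + 6c + 6c² + c³) (fourth MP moment). With σ² = 5 (so σ⁸ = 625) and c = 7/73 = 0.095890: E[X⁴] = 625 · (1 + 6·0.095890 + 6·(0.095890)² + (0.095890)³) = 625 · 1.631394.

So E[X^4] = 1019.621250.


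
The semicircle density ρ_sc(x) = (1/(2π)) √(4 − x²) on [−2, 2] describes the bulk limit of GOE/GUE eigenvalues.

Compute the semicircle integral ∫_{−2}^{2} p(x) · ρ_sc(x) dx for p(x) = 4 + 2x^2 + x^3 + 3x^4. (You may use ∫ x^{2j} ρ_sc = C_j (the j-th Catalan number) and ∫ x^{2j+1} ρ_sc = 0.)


Write p(x) = Σ a_i x^i, split into monomials and integrate each against ρ_sc separately.
Using ∫ x^{2j} ρ_sc = C_j = (1/(j+1)) C(2j, j) (Catalan numbers) and ∫ x^{2j+1} ρ_sc = 0 (odd monomials vanish by symmetry):
  i = 0 (even): a_0 · C_{0} = 4 · 1 = 4
  i = 2 (even): a_2 · C_{1} = 2 · 1 = 2
  i = 3 (odd): ∫ x^3 ρ_sc = 0 (vanishes)
  i = 4 (even): a_4 · C_{2} = 3 · 2 = 6

Summing the contributions: ∫_{−2}^{2} p(x) ρ_sc(x) dx = 4 + 2 + 6 = 12.


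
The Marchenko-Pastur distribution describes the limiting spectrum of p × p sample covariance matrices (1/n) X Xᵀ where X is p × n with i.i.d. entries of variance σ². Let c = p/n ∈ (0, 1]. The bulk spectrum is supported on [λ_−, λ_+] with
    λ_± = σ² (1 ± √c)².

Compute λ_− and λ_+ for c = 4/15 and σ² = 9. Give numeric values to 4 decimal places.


c = 4/15 = 0.266667; √c = 0.516398.
λ_− = σ² (1 − √c)² = 9 · (1 − 0.516398)² = 9 · (0.483602)² = 2.104840.
λ_+ = σ² (1 + √c)² = 9 · (1 + 0.516398)² = 9 · (1.516398)² = 20.695160.

Rounded to 4 decimal places: λ_− ≈ 2.1048, λ_+ ≈ 20.6952.


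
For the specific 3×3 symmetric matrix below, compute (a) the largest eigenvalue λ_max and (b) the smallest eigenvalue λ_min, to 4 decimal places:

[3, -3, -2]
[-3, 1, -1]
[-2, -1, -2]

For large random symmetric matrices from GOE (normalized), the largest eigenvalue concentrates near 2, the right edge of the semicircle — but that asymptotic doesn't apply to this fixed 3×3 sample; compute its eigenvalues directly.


Since M is real symmetric, all three eigenvalues are real; they are the roots of det(λI − M) = λ³ − (tr M) λ² + s λ − det M, where s is the sum of the principal 2×2 minors.
tr M = 3 + 1 + (-2) = 2.
s = (3·1 − (-3)²) + (3·(-2) − (-2)²) + (1·(-2) − (-1)²) = -6 + (-10) + (-3) = -19.
det M (expand along row 1) = 3·(-3) − (-3)·4 + (-2)·5 = -7.
Characteristic polynomial: λ³ − 2λ² − 19λ + 7 = 0.
Substitute λ = y + (tr M)/3 = y + 0.666667 to remove the quadratic term: y³ + p·y + q = 0 with p = s − (tr M)²/3 = -20.333333 and q = −2(tr M)³/27 + (tr M)·s/3 − det M = -6.259259.
Three real roots ⇒ use the trigonometric (Viète) form: r = 2√(−p/3) = 5.206833, φ = arccos(3q/(p·r)) = arccos(0.177363) = 1.392490 rad.
y_k = r·cos(φ/3 − 2πk/3) for k = 0, 1, 2 gives y = 4.655931, -0.309287, -4.346644.
λ_k = y_k + 0.666667 gives λ = 5.3226, 0.3574, -3.6800 (check: the sum is 2.0000 = tr M).

Hence λ_max = 5.3226 and λ_min = -3.6800.


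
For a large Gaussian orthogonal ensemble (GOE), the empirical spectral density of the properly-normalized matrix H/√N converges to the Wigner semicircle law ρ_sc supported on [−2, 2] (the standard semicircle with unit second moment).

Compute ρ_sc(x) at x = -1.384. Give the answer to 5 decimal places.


ρ_sc(x) = (1/(2π)) √(4 − x²). With x = -1.384:
  4 − x² = 4 − (-1.384)² = 4 − 1.915456 = 2.084544.
  √(4 − x²) = 1.443795.
  1/(2π) = 0.159155.
  ρ_sc(-1.384) = 0.159155 · 1.443795 = 0.229787.

Rounded to 5 decimal places: ρ_sc(-1.384) ≈ 0.22979.


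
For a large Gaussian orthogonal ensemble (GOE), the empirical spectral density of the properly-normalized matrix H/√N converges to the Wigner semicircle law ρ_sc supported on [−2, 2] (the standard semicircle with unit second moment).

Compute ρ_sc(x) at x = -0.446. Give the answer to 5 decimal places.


ρ_sc(x) = (1/(2π)) √(4 − x²). With x = -0.446:
  4 − x² = 4 − (-0.446)² = 4 − 0.198916 = 3.801084.
  √(4 − x²) = 1.949637.
  1/(2π) = 0.159155.
  ρ_sc(-0.446) = 0.159155 · 1.949637 = 0.310294.

Rounded to 5 decimal places: ρ_sc(-0.446) ≈ 0.31029.


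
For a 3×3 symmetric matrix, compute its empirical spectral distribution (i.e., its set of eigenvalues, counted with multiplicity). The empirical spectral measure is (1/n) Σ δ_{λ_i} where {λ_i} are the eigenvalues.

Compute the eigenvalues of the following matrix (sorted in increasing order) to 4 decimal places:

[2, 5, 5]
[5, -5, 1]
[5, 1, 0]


Since M is real symmetric, all three eigenvalues are real; they are the roots of det(λI − M) = λ³ − (tr M) λ² + s λ − det M, where s is the sum of the principal 2×2 minors.
tr M = 2 + (-5) + 0 = -3.
s = (2·(-5) − 5²) + (2·0 − 5²) + ((-5)·0 − 1²) = -35 + (-25) + (-1) = -61.
det M (expand along row 1) = 2·(-1) − 5·(-5) + 5·30 = 173.
Characteristic polynomial: λ³ + 3λ² − 61λ − 173 = 0.
Substitute λ = y + (tr M)/3 = y − 1.000000 to remove the quadratic term: y³ + p·y + q = 0 with p = s − (tr M)²/3 = -64.000000 and q = −2(tr M)³/27 + (tr M)·s/3 − det M = -110.000000.
Three real roots ⇒ use the trigonometric (Viète) form: r = 2√(−p/3) = 9.237604, φ = arccos(3q/(p·r)) = arccos(0.558180) = 0.978605 rad.
y_k = r·cos(φ/3 − 2πk/3) for k = 0, 1, 2 gives y = 8.750471, -1.811657, -6.938815.
λ_k = y_k − 1.000000 gives λ = 7.7505, -2.8117, -7.9388 (check: the sum is -3.0000 = tr M).

Eigenvalues sorted in increasing order: [-7.9388, -2.8117, 7.7505].


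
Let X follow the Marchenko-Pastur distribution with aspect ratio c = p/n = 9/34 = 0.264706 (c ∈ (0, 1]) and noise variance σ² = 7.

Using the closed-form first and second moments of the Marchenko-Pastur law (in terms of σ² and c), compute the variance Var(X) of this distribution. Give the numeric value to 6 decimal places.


Recall the MP moments m_1 = E[X] = σ² and m_2 = E[X²] = σ⁴ (1 + c).
m_1 = E[X] = σ² = 7, so m_1² = 49.
m_2 = E[X²] = σ⁴ (1 + c) = 49 · (1 + 0.264706) = 49 · 1.264706 = 61.970588.
(Note m_2 − m_1² simplifies to c · σ⁴ = 0.264706 · 49.)

Var(X) = m_2 − m_1² = 61.970588 − 49 = 12.970588.


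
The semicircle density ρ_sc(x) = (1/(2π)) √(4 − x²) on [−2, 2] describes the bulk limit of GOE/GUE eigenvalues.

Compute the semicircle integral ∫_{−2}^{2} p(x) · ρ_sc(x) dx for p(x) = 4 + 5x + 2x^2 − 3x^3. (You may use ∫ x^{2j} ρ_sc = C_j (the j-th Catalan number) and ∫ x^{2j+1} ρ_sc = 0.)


Write p(x) = Σ a_i x^i, split into monomials and integrate each against ρ_sc separately.
Using ∫ x^{2j} ρ_sc = C_j = (1/(j+1)) C(2j, j) (Catalan numbers) and ∫ x^{2j+1} ρ_sc = 0 (odd monomials vanish by symmetry):
  i = 0 (even): a_0 · C_{0} = 4 · 1 = 4
  i = 1 (odd): ∫ x^1 ρ_sc = 0 (vanishes)
  i = 2 (even): a_2 · C_{1} = 2 · 1 = 2
  i = 3 (odd): ∫ x^3 ρ_sc = 0 (vanishes)

Summing the contributions: ∫_{−2}^{2} p(x) ρ_sc(x) dx = 4 + 2 = 6.


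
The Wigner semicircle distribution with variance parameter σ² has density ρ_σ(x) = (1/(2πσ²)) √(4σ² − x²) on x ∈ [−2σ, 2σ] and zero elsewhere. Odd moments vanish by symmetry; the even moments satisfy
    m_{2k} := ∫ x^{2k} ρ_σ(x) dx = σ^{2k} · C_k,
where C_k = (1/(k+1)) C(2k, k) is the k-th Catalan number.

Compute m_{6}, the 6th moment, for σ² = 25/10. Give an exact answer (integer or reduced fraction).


By the scaled semicircle moment identity, m_{2k} = σ^{2k} · C_k with k = 3.
C_3 = (1/(k+1)) · C(2k, k) = (1/4) · C(6, 3) = (1/4) · 20 = 5.
σ^{2k} = (σ²)^k = (25/10)^3 = 125/8.

Therefore m_{6} = σ^{6} · C_3 = (125/8) · 5 = 625/8.


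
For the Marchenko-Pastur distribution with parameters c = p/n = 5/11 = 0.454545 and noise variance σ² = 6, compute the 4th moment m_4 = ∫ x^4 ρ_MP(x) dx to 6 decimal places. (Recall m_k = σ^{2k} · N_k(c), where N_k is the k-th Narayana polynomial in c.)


E[X⁴] = σ⁸ (1 + 6c + 6c² + c³) (fourth MP moment). With σ² = 6 (so σ⁸ = 1296) and c = 5/11 = 0.454545: E[X⁴] = 1296 · (1 + 6·0.454545 + 6·(0.454545)² + (0.454545)³) = 1296 · 5.060856.

So E[X^4] = 6558.870023.


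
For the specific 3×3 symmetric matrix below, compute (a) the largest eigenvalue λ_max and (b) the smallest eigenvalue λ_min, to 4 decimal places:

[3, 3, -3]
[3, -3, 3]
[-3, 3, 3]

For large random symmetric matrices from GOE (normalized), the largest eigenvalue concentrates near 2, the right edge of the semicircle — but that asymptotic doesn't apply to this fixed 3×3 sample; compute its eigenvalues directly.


Since M is real symmetric, all three eigenvalues are real; they are the roots of det(λI − M) = λ³ − (tr M) λ² + s λ − det M, where s is the sum of the principal 2×2 minors.
tr M = 3 + (-3) + 3 = 3.
s = (3·(-3) − 3²) + (3·3 − (-3)²) + ((-3)·3 − 3²) = -18 + 0 + (-18) = -36.
det M (expand along row 1) = 3·(-18) − 3·18 + (-3)·0 = -108.
Characteristic polynomial: λ³ − 3λ² − 36λ + 108 = 0.
Substitute λ = y + (tr M)/3 = y + 1.000000 to remove the quadratic term: y³ + p·y + q = 0 with p = s − (tr M)²/3 = -39.000000 and q = −2(tr M)³/27 + (tr M)·s/3 − det M = 70.000000.
Three real roots ⇒ use the trigonometric (Viète) form: r = 2√(−p/3) = 7.211103, φ = arccos(3q/(p·r)) = arccos(-0.746712) = 2.413901 rad.
y_k = r·cos(φ/3 − 2πk/3) for k = 0, 1, 2 gives y = 5.000000, 2.000000, -7.000000.
λ_k = y_k + 1.000000 gives λ = 6.0000, 3.0000, -6.0000 (check: the sum is 3.0000 = tr M).

Hence λ_max = 6.0000 and λ_min = -6.0000.


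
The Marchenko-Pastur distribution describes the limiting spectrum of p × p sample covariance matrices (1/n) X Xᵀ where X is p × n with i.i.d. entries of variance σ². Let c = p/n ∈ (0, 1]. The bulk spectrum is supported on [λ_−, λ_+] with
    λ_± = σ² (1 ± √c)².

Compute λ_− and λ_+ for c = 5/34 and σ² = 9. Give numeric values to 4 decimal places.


c = 5/34 = 0.147059; √c = 0.383482.
λ_− = σ² (1 − √c)² = 9 · (1 − 0.383482)² = 9 · (0.616518)² = 3.420845.
λ_+ = σ² (1 + √c)² = 9 · (1 + 0.383482)² = 9 · (1.383482)² = 17.226214.

Rounded to 4 decimal places: λ_− ≈ 3.4208, λ_+ ≈ 17.2262.


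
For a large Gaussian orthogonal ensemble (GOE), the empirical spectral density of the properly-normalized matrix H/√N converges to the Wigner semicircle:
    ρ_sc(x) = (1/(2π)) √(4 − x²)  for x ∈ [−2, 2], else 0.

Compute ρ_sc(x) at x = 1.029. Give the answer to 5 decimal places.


ρ_sc(x) = (1/(2π)) √(4 − x²). With x = 1.029:
  4 − x² = 4 − (1.029)² = 4 − 1.058841 = 2.941159.
  √(4 − x²) = 1.714981.
  1/(2π) = 0.159155.
  ρ_sc(1.029) = 0.159155 · 1.714981 = 0.272948.

Rounded to 5 decimal places: ρ_sc(1.029) ≈ 0.27295.


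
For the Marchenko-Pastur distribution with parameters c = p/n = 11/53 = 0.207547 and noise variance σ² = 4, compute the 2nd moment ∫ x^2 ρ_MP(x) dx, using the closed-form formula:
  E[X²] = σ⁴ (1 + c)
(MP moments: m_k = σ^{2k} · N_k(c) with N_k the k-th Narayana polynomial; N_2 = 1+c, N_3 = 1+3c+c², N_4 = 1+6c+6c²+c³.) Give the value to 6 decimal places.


E[X²] = σ⁴ (1 + c) (second MP moment). With σ² = 4 (so σ⁴ = 16) and c = 11/53 = 0.207547: E[X²] = 16 · (1 + 0.207547) = 16 · 1.207547.

So E[X^2] = 19.320755.


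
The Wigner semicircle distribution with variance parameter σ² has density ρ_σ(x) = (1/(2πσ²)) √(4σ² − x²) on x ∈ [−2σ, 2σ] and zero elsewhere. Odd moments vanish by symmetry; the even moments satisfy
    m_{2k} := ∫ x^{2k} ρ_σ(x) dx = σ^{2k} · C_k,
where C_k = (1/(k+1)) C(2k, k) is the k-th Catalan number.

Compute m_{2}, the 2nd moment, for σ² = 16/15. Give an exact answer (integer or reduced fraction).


By the scaled semicircle moment identity, m_{2k} = σ^{2k} · C_k with k = 1.
C_1 = (1/(k+1)) · C(2k, k) = (1/2) · C(2, 1) = (1/2) · 2 = 1.
σ^{2k} = (σ²)^k = (16/15)^1 = 16/15.

Therefore m_{2} = σ^{2} · C_1 = (16/15) · 1 = 16/15.


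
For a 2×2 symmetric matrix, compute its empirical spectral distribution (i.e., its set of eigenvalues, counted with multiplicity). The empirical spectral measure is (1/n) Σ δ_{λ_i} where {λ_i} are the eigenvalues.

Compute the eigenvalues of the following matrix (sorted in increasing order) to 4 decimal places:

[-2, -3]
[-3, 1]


Since M is real symmetric, both eigenvalues are real; they are the roots of det(λI − M) = λ² − (tr M) λ + det M.
tr M = -2 + 1 = -1.
det M = (-2)·1 − (-3)² = -2 − 9 = -11.
Characteristic polynomial: λ² + λ − 11 = 0.
Discriminant Δ = (tr M)² − 4·det M = 1 − (-44) = 45; √Δ = 6.708204.
λ = (tr M ± √Δ)/2 = (-1 ± 6.708204)/2, giving (tr M − √Δ)/2 = -3.8541 and (tr M + √Δ)/2 = 2.8541.

Eigenvalues sorted in increasing order: [-3.8541, 2.8541].


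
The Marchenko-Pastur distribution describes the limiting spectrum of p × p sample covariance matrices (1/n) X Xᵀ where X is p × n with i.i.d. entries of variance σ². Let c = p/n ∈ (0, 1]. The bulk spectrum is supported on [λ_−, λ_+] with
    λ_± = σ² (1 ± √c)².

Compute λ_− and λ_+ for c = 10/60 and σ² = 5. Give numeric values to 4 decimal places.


c = 10/60 = 0.166667; √c = 0.408248.
λ_− = σ² (1 − √c)² = 5 · (1 − 0.408248)² = 5 · (0.591752)² = 1.750850.
λ_+ = σ² (1 + √c)² = 5 · (1 + 0.408248)² = 5 · (1.408248)² = 9.915816.

Rounded to 4 decimal places: λ_− ≈ 1.7509, λ_+ ≈ 9.9158.


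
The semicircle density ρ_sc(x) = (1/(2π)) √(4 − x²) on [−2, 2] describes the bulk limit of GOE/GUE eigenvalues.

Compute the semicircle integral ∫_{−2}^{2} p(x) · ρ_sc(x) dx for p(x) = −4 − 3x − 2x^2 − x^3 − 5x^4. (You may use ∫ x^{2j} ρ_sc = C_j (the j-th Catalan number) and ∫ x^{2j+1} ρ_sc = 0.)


Write p(x) = Σ a_i x^i, split into monomials and integrate each against ρ_sc separately.
Using ∫ x^{2j} ρ_sc = C_j = (1/(j+1)) C(2j, j) (Catalan numbers) and ∫ x^{2j+1} ρ_sc = 0 (odd monomials vanish by symmetry):
  i = 0 (even): a_0 · C_{0} = -4 · 1 = -4
  i = 1 (odd): ∫ x^1 ρ_sc = 0 (vanishes)
  i = 2 (even): a_2 · C_{1} = -2 · 1 = -2
  i = 3 (odd): ∫ x^3 ρ_sc = 0 (vanishes)
  i = 4 (even): a_4 · C_{2} = -5 · 2 = -10

Summing the contributions: ∫_{−2}^{2} p(x) ρ_sc(x) dx = (-4) + (-2) + (-10) = -16.


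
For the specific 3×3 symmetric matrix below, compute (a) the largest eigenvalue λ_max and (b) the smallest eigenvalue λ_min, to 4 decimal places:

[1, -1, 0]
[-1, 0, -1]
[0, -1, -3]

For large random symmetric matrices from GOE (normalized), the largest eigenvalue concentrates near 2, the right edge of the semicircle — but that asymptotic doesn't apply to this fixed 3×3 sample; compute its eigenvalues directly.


Since M is real symmetric, all three eigenvalues are real; they are the roots of det(λI − M) = λ³ − (tr M) λ² + s λ − det M, where s is the sum of the principal 2×2 minors.
tr M = 1 + 0 + (-3) = -2.
s = (1·0 − (-1)²) + (1·(-3) − 0²) + (0·(-3) − (-1)²) = -1 + (-3) + (-1) = -5.
det M (expand along row 1) = 1·(-1) − (-1)·3 + 0·1 = 2.
Characteristic polynomial: λ³ + 2λ² − 5λ − 2 = 0.
Substitute λ = y + (tr M)/3 = y − 0.666667 to remove the quadratic term: y³ + p·y + q = 0 with p = s − (tr M)²/3 = -6.333333 and q = −2(tr M)³/27 + (tr M)·s/3 − det M = 1.925926.
Three real roots ⇒ use the trigonometric (Viète) form: r = 2√(−p/3) = 2.905933, φ = arccos(3q/(p·r)) = arccos(-0.313937) = 1.890134 rad.
y_k = r·cos(φ/3 − 2πk/3) for k = 0, 1, 2 gives y = 2.347997, 0.308740, -2.656738.
λ_k = y_k − 0.666667 gives λ = 1.6813, -0.3579, -3.3234 (check: the sum is -2.0000 = tr M).

Hence λ_max = 1.6813 and λ_min = -3.3234.


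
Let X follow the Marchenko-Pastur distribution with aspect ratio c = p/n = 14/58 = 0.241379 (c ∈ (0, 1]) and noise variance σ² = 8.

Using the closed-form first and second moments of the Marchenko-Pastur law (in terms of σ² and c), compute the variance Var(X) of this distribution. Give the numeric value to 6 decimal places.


Recall the MP moments m_1 = E[X] = σ² and m_2 = E[X²] = σ⁴ (1 + c).
m_1 = E[X] = σ² = 8, so m_1² = 64.
m_2 = E[X²] = σ⁴ (1 + c) = 64 · (1 + 0.241379) = 64 · 1.241379 = 79.448276.
(Note m_2 − m_1² simplifies to c · σ⁴ = 0.241379 · 64.)

Var(X) = m_2 − m_1² = 79.448276 − 64 = 15.448276.


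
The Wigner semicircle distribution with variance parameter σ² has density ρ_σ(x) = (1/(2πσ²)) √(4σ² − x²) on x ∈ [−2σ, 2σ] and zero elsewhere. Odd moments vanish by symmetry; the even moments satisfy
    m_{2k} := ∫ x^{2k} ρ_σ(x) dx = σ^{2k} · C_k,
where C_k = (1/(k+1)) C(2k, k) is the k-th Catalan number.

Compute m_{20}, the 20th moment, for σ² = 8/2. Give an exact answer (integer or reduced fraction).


By the scaled semicircle moment identity, m_{2k} = σ^{2k} · C_k with k = 10.
C_10 = (1/(k+1)) · C(2k, k) = (1/11) · C(20, 10) = (1/11) · 184756 = 16796.
σ^{2k} = (σ²)^k = (8/2)^10 = 1048576.

Therefore m_{20} = σ^{20} · C_10 = 1048576 · 16796 = 17611882496.


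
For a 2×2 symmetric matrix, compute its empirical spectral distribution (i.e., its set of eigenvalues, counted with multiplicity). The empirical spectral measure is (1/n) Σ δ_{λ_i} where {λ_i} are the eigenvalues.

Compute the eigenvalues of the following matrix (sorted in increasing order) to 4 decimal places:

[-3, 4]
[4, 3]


Since M is real symmetric, both eigenvalues are real; they are the roots of det(λI − M) = λ² − (tr M) λ + det M.
tr M = -3 + 3 = 0.
det M = (-3)·3 − 4² = -9 − 16 = -25.
Characteristic polynomial: λ² − 25 = 0.
Discriminant Δ = (tr M)² − 4·det M = 0 − (-100) = 100; √Δ = 10.000000.
λ = (tr M ± √Δ)/2 = (0 ± 10.000000)/2, giving (tr M − √Δ)/2 = -5.0000 and (tr M + √Δ)/2 = 5.0000.

Eigenvalues sorted in increasing order: [-5.0000, 5.0000].


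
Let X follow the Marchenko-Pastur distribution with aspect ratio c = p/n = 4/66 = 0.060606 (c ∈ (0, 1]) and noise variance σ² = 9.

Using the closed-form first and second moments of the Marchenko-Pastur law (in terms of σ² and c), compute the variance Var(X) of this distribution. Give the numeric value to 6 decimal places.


Recall the MP moments m_1 = E[X] = σ² and m_2 = E[X²] = σ⁴ (1 + c).
m_1 = E[X] = σ² = 9, so m_1² = 81.
m_2 = E[X²] = σ⁴ (1 + c) = 81 · (1 + 0.060606) = 81 · 1.060606 = 85.909091.
(Note m_2 − m_1² simplifies to c · σ⁴ = 0.060606 · 81.)

Var(X) = m_2 − m_1² = 85.909091 − 81 = 4.909091.


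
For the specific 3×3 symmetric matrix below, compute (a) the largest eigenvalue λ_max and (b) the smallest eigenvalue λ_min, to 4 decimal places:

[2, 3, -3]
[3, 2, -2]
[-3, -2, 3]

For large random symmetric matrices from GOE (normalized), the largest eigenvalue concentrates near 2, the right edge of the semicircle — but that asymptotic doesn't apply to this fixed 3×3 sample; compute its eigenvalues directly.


Since M is real symmetric, all three eigenvalues are real; they are the roots of det(λI − M) = λ³ − (tr M) λ² + s λ − det M, where s is the sum of the principal 2×2 minors.
tr M = 2 + 2 + 3 = 7.
s = (2·2 − 3²) + (2·3 − (-3)²) + (2·3 − (-2)²) = -5 + (-3) + 2 = -6.
det M (expand along row 1) = 2·2 − 3·3 + (-3)·0 = -5.
Characteristic polynomial: λ³ − 7λ² − 6λ + 5 = 0.
Substitute λ = y + (tr M)/3 = y + 2.333333 to remove the quadratic term: y³ + p·y + q = 0 with p = s − (tr M)²/3 = -22.333333 and q = −2(tr M)³/27 + (tr M)·s/3 − det M = -34.407407.
Three real roots ⇒ use the trigonometric (Viète) form: r = 2√(−p/3) = 5.456902, φ = arccos(3q/(p·r)) = arccos(0.846981) = 0.560516 rad.
y_k = r·cos(φ/3 − 2πk/3) for k = 0, 1, 2 gives y = 5.361932, -1.803128, -3.558803.
λ_k = y_k + 2.333333 gives λ = 7.6953, 0.5302, -1.2255 (check: the sum is 7.0000 = tr M).

Hence λ_max = 7.6953 and λ_min = -1.2255.


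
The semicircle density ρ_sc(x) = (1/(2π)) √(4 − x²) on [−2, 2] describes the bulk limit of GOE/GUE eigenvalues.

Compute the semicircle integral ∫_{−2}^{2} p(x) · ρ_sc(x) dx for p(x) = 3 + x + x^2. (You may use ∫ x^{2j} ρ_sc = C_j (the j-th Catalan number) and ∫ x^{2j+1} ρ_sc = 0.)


Write p(x) = Σ a_i x^i, split into monomials and integrate each against ρ_sc separately.
Using ∫ x^{2j} ρ_sc = C_j = (1/(j+1)) C(2j, j) (Catalan numbers) and ∫ x^{2j+1} ρ_sc = 0 (odd monomials vanish by symmetry):
  i = 0 (even): a_0 · C_{0} = 3 · 1 = 3
  i = 1 (odd): ∫ x^1 ρ_sc = 0 (vanishes)
  i = 2 (even): a_2 · C_{1} = 1 · 1 = 1

Summing the contributions: ∫_{−2}^{2} p(x) ρ_sc(x) dx = 3 + 1 = 4.


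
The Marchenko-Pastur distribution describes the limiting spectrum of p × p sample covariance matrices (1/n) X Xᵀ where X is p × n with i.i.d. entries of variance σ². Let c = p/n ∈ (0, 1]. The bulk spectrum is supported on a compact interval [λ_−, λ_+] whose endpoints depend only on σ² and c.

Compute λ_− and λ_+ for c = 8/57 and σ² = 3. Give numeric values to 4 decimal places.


c = 8/57 = 0.140351; √c = 0.374634.
λ_− = σ² (1 − √c)² = 3 · (1 − 0.374634)² = 3 · (0.625366)² = 1.173247.
λ_+ = σ² (1 + √c)² = 3 · (1 + 0.374634)² = 3 · (1.374634)² = 5.668859.

Rounded to 4 decimal places: λ_− ≈ 1.1732, λ_+ ≈ 5.6689.


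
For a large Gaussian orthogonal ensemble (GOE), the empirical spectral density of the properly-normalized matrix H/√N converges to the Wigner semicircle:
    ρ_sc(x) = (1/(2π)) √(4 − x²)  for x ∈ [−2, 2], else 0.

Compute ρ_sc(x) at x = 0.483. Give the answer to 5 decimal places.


ρ_sc(x) = (1/(2π)) √(4 − x²). With x = 0.483:
  4 − x² = 4 − (0.483)² = 4 − 0.233289 = 3.766711.
  √(4 − x²) = 1.940802.
  1/(2π) = 0.159155.
  ρ_sc(0.483) = 0.159155 · 1.940802 = 0.308888.

Rounded to 5 decimal places: ρ_sc(0.483) ≈ 0.30889.


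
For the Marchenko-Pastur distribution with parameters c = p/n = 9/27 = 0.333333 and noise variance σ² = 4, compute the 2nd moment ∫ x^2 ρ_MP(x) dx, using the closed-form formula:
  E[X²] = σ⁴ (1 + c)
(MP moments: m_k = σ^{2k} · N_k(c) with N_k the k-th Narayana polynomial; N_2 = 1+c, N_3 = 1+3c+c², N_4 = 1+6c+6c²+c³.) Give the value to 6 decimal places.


E[X²] = σ⁴ (1 + c) (second MP moment). With σ² = 4 (so σ⁴ = 16) and c = 9/27 = 0.333333: E[X²] = 16 · (1 + 0.333333) = 16 · 1.333333.

So E[X^2] = 21.333333.


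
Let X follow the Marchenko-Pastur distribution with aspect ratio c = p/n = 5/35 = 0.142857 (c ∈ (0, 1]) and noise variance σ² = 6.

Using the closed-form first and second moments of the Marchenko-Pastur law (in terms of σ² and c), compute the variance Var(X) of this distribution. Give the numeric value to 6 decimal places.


Recall the MP moments m_1 = E[X] = σ² and m_2 = E[X²] = σ⁴ (1 + c).
m_1 = E[X] = σ² = 6, so m_1² = 36.
m_2 = E[X²] = σ⁴ (1 + c) = 36 · (1 + 0.142857) = 36 · 1.142857 = 41.142857.
(Note m_2 − m_1² simplifies to c · σ⁴ = 0.142857 · 36.)

Var(X) = m_2 − m_1² = 41.142857 − 36 = 5.142857.


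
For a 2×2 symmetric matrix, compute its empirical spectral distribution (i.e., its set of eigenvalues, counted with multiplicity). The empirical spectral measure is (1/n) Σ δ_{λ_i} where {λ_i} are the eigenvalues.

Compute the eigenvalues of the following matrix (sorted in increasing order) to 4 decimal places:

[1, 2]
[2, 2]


Since M is real symmetric, both eigenvalues are real; they are the roots of det(λI − M) = λ² − (tr M) λ + det M.
tr M = 1 + 2 = 3.
det M = 1·2 − 2² = 2 − 4 = -2.
Characteristic polynomial: λ² − 3λ − 2 = 0.
Discriminant Δ = (tr M)² − 4·det M = 9 − (-8) = 17; √Δ = 4.123106.
λ = (tr M ± √Δ)/2 = (3 ± 4.123106)/2, giving (tr M − √Δ)/2 = -0.5616 and (tr M + √Δ)/2 = 3.5616.

Eigenvalues sorted in increasing order: [-0.5616, 3.5616].


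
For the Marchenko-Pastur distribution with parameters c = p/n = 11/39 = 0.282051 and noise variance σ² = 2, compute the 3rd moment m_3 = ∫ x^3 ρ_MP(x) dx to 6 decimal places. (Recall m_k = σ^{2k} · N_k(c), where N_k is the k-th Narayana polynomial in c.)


E[X³] = σ⁶ (1 + 3c + c²) (third MP moment). With σ² = 2 (so σ⁶ = 8) and c = 11/39 = 0.282051: E[X³] = 8 · (1 + 3·0.282051 + (0.282051)²) = 8 · 1.925707.

So E[X^3] = 15.405654.


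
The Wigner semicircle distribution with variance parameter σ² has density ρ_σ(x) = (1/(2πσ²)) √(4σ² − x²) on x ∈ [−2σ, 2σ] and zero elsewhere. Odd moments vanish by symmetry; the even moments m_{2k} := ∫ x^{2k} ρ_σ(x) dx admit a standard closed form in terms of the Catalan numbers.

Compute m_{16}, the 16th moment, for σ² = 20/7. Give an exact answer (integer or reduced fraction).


By the scaled semicircle moment identity, m_{2k} = σ^{2k} · C_k with k = 8.
C_8 = (1/(k+1)) · C(2k, k) = (1/9) · C(16, 8) = (1/9) · 12870 = 1430.
σ^{2k} = (σ²)^k = (20/7)^8 = 25600000000/5764801.

Therefore m_{16} = σ^{16} · C_8 = (25600000000/5764801) · 1430 = 36608000000000/5764801.


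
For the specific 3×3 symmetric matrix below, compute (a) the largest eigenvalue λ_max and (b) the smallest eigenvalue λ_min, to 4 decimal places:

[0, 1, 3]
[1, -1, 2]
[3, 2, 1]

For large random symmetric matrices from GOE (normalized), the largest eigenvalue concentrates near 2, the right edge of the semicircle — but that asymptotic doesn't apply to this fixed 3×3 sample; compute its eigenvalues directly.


Since M is real symmetric, all three eigenvalues are real; they are the roots of det(λI − M) = λ³ − (tr M) λ² + s λ − det M, where s is the sum of the principal 2×2 minors.
tr M = 0 + (-1) + 1 = 0.
s = (0·(-1) − 1²) + (0·1 − 3²) + ((-1)·1 − 2²) = -1 + (-9) + (-5) = -15.
det M (expand along row 1) = 0·(-5) − 1·(-5) + 3·5 = 20.
Characteristic polynomial: λ³ − 15λ − 20 = 0.
Substitute λ = y + (tr M)/3 = y + 0.000000 to remove the quadratic term: y³ + p·y + q = 0 with p = s − (tr M)²/3 = -15.000000 and q = −2(tr M)³/27 + (tr M)·s/3 − det M = -20.000000.
Three real roots ⇒ use the trigonometric (Viète) form: r = 2√(−p/3) = 4.472136, φ = arccos(3q/(p·r)) = arccos(0.894427) = 0.463648 rad.
y_k = r·cos(φ/3 − 2πk/3) for k = 0, 1, 2 gives y = 4.418833, -1.613230, -2.805603.
λ_k = y_k + 0.000000 gives λ = 4.4188, -1.6132, -2.8056 (check: the sum is 0.0000 = tr M).

Hence λ_max = 4.4188 and λ_min = -2.8056.


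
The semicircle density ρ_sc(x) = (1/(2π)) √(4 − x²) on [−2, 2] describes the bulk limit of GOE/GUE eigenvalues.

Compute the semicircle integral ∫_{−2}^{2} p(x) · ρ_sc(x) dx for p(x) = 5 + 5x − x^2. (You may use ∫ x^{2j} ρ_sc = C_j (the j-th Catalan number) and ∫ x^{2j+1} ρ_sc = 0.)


Write p(x) = Σ a_i x^i, split into monomials and integrate each against ρ_sc separately.
Using ∫ x^{2j} ρ_sc = C_j = (1/(j+1)) C(2j, j) (Catalan numbers) and ∫ x^{2j+1} ρ_sc = 0 (odd monomials vanish by symmetry):
  i = 0 (even): a_0 · C_{0} = 5 · 1 = 5
  i = 1 (odd): ∫ x^1 ρ_sc = 0 (vanishes)
  i = 2 (even): a_2 · C_{1} = -1 · 1 = -1

Summing the contributions: ∫_{−2}^{2} p(x) ρ_sc(x) dx = 5 + (-1) = 4.


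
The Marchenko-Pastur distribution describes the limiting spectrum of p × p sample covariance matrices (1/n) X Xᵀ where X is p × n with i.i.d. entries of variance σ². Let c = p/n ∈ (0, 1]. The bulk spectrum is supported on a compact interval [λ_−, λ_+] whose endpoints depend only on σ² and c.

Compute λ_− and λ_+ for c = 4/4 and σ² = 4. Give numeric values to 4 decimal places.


c = 4/4 = 1.000000; √c = 1.000000.
λ_− = σ² (1 − √c)² = 4 · (1 − 1.000000)² = 4 · (0.000000)² = 0.000000.
λ_+ = σ² (1 + √c)² = 4 · (1 + 1.000000)² = 4 · (2.000000)² = 16.000000.

Rounded to 4 decimal places: λ_− ≈ 0.0000, λ_+ ≈ 16.0000.


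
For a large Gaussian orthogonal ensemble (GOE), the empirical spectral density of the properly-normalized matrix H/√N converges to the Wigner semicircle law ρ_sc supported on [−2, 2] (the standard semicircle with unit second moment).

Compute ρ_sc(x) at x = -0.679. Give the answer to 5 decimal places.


ρ_sc(x) = (1/(2π)) √(4 − x²). With x = -0.679:
  4 − x² = 4 − (-0.679)² = 4 − 0.461041 = 3.538959.
  √(4 − x²) = 1.881212.
  1/(2π) = 0.159155.
  ρ_sc(-0.679) = 0.159155 · 1.881212 = 0.299404.

Rounded to 5 decimal places: ρ_sc(-0.679) ≈ 0.29940.
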